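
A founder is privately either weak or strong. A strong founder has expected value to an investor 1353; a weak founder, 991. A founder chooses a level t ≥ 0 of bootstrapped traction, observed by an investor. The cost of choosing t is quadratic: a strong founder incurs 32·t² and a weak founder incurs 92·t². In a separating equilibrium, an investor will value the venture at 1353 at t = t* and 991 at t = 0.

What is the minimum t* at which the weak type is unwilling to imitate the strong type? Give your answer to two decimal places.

The weak type at t = 0 receives 991; imitating at t* yields 1353 − 92·t*².
Indifference: 991 = 1353 − 92·t*², so t*² = (1353 − 991) / 92 ≈ 3.9348.
t* = √3.9348 ≈ 1.98.

1.98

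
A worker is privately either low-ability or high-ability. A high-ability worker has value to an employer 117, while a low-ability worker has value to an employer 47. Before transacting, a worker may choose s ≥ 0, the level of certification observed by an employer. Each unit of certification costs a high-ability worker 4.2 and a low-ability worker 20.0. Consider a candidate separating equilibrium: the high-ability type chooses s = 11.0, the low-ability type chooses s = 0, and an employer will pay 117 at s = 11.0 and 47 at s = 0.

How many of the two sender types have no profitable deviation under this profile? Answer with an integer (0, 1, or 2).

2

Low-ability type: stay at 0 → 47; mimic → 117 − 20.0 × 11.0 = -103. IC holds (47 ≥ -103).
High-ability type: signal → 117 − 4.2 × 11.0 = 70.8; deviate to 0 → 47. IC holds (70.8 ≥ 47).
2 of 2 constraints hold, so this is a separating equilibrium.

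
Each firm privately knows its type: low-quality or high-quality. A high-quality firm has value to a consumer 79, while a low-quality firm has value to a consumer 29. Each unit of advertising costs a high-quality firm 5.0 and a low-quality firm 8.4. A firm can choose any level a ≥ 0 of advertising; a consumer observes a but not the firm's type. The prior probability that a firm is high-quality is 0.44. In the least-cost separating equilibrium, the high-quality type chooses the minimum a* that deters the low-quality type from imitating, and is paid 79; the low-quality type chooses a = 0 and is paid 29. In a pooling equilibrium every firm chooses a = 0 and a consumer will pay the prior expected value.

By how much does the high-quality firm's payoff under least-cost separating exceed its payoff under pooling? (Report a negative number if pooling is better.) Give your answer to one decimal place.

Least-cost separating signal: a* solves 29 = 79 − 8.4·a*, so a* = (79 − 29)/8.4 ≈ 5.9524.
High-quality type's separating payoff: 79 − 5.0 × a* = 79 − 5.0 × (79 − 29)/8.4 = 79 − 250/8.4 ≈ 49.238.
Pooling payoff: 0.44 × 79 + 0.56 × 29 = 51.
Difference: 49.238 − 51 = -1.762, i.e. -1.8 to one decimal place.
The high-quality type would prefer the pooling outcome.

-1.8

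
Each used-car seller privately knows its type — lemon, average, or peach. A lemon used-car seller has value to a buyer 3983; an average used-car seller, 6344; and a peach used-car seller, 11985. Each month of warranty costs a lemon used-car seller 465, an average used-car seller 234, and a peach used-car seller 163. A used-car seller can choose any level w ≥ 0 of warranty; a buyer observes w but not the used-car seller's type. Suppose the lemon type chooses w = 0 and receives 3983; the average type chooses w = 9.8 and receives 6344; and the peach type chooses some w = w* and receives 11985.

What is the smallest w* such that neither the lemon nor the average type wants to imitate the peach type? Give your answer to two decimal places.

33.91

Average type (on-path payoff 6344 − 234×9.8 = 4050.8) won't mimic when 4050.8 ≥ 11985 − 234·w*, i.e. w* ≥ 33.91.
Lemon type (on-path payoff 3983) won't mimic when 3983 ≥ 11985 − 465·w*, i.e. w* ≥ 17.21.
Both must hold, so w* = max(17.21, 33.91) = 33.91. The average type's constraint binds.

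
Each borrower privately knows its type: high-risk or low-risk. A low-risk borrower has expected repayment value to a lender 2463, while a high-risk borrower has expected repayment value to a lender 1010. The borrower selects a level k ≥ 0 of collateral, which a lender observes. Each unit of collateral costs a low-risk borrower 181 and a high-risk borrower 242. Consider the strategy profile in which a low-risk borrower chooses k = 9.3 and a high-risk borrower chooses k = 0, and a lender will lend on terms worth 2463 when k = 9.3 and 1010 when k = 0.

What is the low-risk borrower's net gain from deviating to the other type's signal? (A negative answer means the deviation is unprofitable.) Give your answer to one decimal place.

Playing k = 9.3 the low-risk borrower receives 2463 − 181 × 9.3 = 779.7.
Deviating to k = 0 yields 1010 instead.
Gain from deviating: 1010 − 779.7 = 230.3.
The gain is positive, so the low-risk type's incentive-compatibility constraint is violated — this profile is not a separating equilibrium.

230.3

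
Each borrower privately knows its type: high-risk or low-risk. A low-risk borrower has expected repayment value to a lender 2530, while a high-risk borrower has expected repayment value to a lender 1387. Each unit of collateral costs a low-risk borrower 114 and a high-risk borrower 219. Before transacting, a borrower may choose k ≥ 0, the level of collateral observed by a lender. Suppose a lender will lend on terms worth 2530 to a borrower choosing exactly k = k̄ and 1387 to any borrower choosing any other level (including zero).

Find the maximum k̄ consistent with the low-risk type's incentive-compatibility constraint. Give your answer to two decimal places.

Choosing k̄ yields the low-risk type 2530 − 114·k̄; choosing zero yields 1387.
The low-risk type is indifferent at 2530 − 114·k̄ = 1387, i.e. k̄ = (2530 − 1387) / 114 ≈ 10.03.
For any k̄ above 10.03 the low-risk type would rather pool at zero, so separation collapses.

10.03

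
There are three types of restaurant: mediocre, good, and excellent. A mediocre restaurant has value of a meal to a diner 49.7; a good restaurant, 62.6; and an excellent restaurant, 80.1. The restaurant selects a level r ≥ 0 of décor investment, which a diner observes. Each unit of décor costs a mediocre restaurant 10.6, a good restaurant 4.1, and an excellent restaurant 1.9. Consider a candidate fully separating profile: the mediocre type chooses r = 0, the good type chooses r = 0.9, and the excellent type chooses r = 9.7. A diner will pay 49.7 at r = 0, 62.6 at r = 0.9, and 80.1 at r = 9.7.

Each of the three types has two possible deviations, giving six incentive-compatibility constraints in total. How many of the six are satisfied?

5

Excellent (own payoff 80.1 − 1.9×9.7 = 61.67): to r=0 gives 49.7 → no gain ✓; to r=0.9 gives 62.6 − 1.9×0.9 = 60.89 → no gain ✓.
Mediocre (own payoff 49.7): to r=0.9 gives 62.6 − 10.6×0.9 = 53.06 → profitable ✗; to r=9.7 gives 80.1 − 10.6×9.7 = -22.72 → no gain ✓.
Good (own payoff 62.6 − 4.1×0.9 = 58.91): to r=0 gives 49.7 → no gain ✓; to r=9.7 gives 80.1 − 4.1×9.7 = 40.33 → no gain ✓.
5 of the 6 constraints hold; not an equilibrium.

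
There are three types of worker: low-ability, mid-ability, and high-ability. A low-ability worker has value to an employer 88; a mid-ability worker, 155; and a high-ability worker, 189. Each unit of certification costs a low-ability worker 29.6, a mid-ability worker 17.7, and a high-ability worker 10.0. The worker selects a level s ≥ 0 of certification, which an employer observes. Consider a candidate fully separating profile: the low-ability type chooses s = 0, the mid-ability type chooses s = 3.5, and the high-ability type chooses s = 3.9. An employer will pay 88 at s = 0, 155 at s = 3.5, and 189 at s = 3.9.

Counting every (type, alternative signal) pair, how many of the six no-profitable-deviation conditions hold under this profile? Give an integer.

5

High-ability (own payoff 189 − 10.0×3.9 = 150): to s=0 gives 88 → no gain ✓; to s=3.5 gives 155 − 10.0×3.5 = 120 → no gain ✓.
Low-ability (own payoff 88): to s=3.5 gives 155 − 29.6×3.5 = 51.4 → no gain ✓; to s=3.9 gives 189 − 29.6×3.9 = 73.56 → no gain ✓.
Mid-ability (own payoff 155 − 17.7×3.5 = 93.05): to s=0 gives 88 → no gain ✓; to s=3.9 gives 189 − 17.7×3.9 = 119.97 → profitable ✗.
5 of the 6 constraints hold; not an equilibrium.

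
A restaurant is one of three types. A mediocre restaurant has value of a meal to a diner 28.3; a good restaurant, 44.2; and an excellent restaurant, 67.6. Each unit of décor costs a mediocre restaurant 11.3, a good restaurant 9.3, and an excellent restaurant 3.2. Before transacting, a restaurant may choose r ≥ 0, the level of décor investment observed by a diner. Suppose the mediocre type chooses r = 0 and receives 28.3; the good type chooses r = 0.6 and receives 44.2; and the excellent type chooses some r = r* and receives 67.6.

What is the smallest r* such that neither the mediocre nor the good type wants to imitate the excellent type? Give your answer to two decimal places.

3.48

Mediocre type (on-path payoff 28.3) won't mimic when 28.3 ≥ 67.6 − 11.3·r*, i.e. r* ≥ 3.48.
Good type (on-path payoff 44.2 − 9.3×0.6 = 38.62) won't mimic when 38.62 ≥ 67.6 − 9.3·r*, i.e. r* ≥ 3.12.
Both must hold, so r* = max(3.48, 3.12) = 3.48. The mediocre type's constraint binds.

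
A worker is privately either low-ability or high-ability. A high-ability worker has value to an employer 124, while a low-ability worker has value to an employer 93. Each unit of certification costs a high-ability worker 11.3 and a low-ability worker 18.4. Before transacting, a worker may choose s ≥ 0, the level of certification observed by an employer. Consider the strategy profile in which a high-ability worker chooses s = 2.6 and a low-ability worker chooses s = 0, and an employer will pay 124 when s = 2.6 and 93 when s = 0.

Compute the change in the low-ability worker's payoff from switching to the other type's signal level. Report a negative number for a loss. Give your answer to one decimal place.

Playing s = 0 the low-ability worker receives 93.
Deviating to s = 2.6 brings payment 124 at cost 18.4 × 2.6 = 47.84, netting 76.16.
Gain from deviating: 76.16 − 93 = -16.84, i.e. -16.8 to one decimal place.
The gain is negative, so the low-ability type's incentive-compatibility constraint is satisfied.

-16.8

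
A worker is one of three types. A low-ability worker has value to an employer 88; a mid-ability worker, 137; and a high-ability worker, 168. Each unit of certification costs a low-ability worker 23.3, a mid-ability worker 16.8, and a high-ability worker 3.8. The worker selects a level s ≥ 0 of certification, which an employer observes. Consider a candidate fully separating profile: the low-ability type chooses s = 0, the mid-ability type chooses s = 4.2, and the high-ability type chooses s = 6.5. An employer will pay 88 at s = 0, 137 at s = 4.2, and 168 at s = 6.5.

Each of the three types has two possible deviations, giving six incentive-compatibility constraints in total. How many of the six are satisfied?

High-ability (own payoff 168 − 3.8×6.5 = 143.3): to s=0 gives 88 → no gain ✓; to s=4.2 gives 137 − 3.8×4.2 = 121.04 → no gain ✓.
Low-ability (own payoff 88): to s=4.2 gives 137 − 23.3×4.2 = 39.14 → no gain ✓; to s=6.5 gives 168 − 23.3×6.5 = 16.55 → no gain ✓.
Mid-ability (own payoff 137 − 16.8×4.2 = 66.44): to s=0 gives 88 → profitable ✗; to s=6.5 gives 168 − 16.8×6.5 = 58.8 → no gain ✓.
5 of the 6 constraints hold; not an equilibrium.

5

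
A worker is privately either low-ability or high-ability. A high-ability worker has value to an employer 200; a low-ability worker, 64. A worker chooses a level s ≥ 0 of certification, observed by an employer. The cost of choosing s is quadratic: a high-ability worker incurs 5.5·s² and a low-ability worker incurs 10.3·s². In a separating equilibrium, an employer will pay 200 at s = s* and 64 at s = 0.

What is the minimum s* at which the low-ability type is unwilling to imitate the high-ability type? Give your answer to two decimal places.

The low-ability type at s = 0 receives 64; imitating at s* yields 200 − 10.3·s*².
Indifference: 64 = 200 − 10.3·s*², so s*² = (200 − 64) / 10.3 ≈ 13.2039.
s* = √13.2039 ≈ 3.63.

3.63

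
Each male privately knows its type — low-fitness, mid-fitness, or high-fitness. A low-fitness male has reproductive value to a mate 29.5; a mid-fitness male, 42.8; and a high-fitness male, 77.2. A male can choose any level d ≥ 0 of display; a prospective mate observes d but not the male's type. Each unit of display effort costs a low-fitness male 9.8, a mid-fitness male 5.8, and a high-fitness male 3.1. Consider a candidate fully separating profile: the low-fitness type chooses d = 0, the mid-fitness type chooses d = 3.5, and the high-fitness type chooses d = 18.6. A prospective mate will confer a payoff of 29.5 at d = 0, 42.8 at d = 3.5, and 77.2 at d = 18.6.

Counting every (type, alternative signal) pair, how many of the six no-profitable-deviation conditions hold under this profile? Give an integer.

Mid-fitness (own payoff 42.8 − 5.8×3.5 = 22.5): to d=0 gives 29.5 → profitable ✗; to d=18.6 gives 77.2 − 5.8×18.6 = -30.68 → no gain ✓.
High-fitness (own payoff 77.2 − 3.1×18.6 = 19.54): to d=0 gives 29.5 → profitable ✗; to d=3.5 gives 42.8 − 3.1×3.5 = 31.95 → profitable ✗.
Low-fitness (own payoff 29.5): to d=3.5 gives 42.8 − 9.8×3.5 = 8.5 → no gain ✓; to d=18.6 gives 77.2 − 9.8×18.6 = -105.08 → no gain ✓.
3 of the 6 constraints hold; not an equilibrium.

3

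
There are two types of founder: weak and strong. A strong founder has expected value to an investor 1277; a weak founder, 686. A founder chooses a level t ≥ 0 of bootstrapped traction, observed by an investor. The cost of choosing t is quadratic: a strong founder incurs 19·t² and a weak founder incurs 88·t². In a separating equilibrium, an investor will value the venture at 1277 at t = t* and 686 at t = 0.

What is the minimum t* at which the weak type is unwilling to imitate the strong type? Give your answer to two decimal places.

2.59

The weak type at t = 0 receives 686; imitating at t* yields 1277 − 88·t*².
Indifference: 686 = 1277 − 88·t*², so t*² = (1277 − 686) / 88 ≈ 6.7159.
t* = √6.7159 ≈ 2.59.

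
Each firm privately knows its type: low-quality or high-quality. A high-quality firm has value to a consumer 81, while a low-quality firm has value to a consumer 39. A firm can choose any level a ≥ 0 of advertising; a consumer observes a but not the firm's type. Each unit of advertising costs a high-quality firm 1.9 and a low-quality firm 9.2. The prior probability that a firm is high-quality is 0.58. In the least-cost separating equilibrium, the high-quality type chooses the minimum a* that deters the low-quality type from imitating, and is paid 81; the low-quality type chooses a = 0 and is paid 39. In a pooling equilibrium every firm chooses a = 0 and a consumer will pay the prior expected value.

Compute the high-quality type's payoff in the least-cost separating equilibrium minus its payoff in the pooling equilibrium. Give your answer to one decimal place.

9.0

Least-cost separating signal: a* solves 39 = 81 − 9.2·a*, so a* = (81 − 39)/9.2 ≈ 4.5652.
High-quality type's separating payoff: 81 − 1.9 × a* = 81 − 1.9 × (81 − 39)/9.2 = 81 − 79.8/9.2 ≈ 72.326.
Pooling payoff: 0.58 × 81 + 0.42 × 39 = 63.36.
Difference: 72.326 − 63.36 = 8.966, i.e. 9.0 to one decimal place.
The high-quality type prefers to separate.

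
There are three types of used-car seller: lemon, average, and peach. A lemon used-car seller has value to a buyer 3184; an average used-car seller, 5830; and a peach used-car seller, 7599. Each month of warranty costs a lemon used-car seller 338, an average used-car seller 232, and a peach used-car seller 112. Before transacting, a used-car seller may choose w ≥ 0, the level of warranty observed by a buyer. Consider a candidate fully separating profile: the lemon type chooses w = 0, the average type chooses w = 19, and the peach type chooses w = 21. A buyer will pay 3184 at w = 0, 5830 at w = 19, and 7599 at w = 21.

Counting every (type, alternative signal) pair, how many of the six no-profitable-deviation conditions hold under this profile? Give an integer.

Peach (own payoff 7599 − 112×21 = 5247): to w=0 gives 3184 → no gain ✓; to w=19 gives 5830 − 112×19 = 3702 → no gain ✓.
Lemon (own payoff 3184): to w=19 gives 5830 − 338×19 = -592 → no gain ✓; to w=21 gives 7599 − 338×21 = 501 → no gain ✓.
Average (own payoff 5830 − 232×19 = 1422): to w=0 gives 3184 → profitable ✗; to w=21 gives 7599 − 232×21 = 2727 → profitable ✗.
4 of the 6 constraints hold; not an equilibrium.

4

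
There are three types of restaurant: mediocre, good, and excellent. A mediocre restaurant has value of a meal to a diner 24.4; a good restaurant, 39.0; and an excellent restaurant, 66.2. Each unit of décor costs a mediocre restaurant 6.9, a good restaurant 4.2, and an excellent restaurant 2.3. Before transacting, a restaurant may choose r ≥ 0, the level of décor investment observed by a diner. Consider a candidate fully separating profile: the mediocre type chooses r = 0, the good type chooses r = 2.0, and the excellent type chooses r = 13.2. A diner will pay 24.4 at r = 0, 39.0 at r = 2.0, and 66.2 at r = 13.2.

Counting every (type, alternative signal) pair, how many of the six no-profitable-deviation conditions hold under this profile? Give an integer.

Excellent (own payoff 66.2 − 2.3×13.2 = 35.84): to r=0 gives 24.4 → no gain ✓; to r=2.0 gives 39.0 − 2.3×2.0 = 34.4 → no gain ✓.
Good (own payoff 39.0 − 4.2×2.0 = 30.6): to r=0 gives 24.4 → no gain ✓; to r=13.2 gives 66.2 − 4.2×13.2 = 10.76 → no gain ✓.
Mediocre (own payoff 24.4): to r=2.0 gives 39.0 − 6.9×2.0 = 25.2 → profitable ✗; to r=13.2 gives 66.2 − 6.9×13.2 = -24.88 → no gain ✓.
5 of the 6 constraints hold; not an equilibrium.

5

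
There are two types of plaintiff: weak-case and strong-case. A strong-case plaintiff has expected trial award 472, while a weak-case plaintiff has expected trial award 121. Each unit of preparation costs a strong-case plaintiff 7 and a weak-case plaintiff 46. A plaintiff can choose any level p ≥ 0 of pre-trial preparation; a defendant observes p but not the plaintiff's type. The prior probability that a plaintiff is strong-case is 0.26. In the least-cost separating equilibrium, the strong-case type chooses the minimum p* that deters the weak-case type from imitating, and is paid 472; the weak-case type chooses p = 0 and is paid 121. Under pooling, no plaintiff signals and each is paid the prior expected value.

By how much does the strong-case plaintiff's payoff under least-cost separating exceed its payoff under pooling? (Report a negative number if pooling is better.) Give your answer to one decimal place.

Least-cost separating signal: p* solves 121 = 472 − 46·p*, so p* = (472 − 121)/46 ≈ 7.6304.
Strong-case type's separating payoff: 472 − 7 × p* = 472 − 7 × (472 − 121)/46 = 472 − 2457/46 ≈ 418.587.
Pooling payoff: 0.26 × 472 + 0.74 × 121 = 212.26.
Difference: 418.587 − 212.26 = 206.327, i.e. 206.3 to one decimal place.
The strong-case type prefers to separate.

206.3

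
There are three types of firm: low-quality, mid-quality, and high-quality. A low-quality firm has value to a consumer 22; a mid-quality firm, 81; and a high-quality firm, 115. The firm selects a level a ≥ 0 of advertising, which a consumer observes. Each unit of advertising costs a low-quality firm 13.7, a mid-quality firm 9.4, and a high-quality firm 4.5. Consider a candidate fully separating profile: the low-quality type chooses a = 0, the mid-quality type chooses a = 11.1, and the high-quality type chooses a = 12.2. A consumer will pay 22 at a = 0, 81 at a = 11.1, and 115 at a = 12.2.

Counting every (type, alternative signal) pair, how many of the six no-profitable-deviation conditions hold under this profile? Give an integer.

4

High-quality (own payoff 115 − 4.5×12.2 = 60.1): to a=0 gives 22 → no gain ✓; to a=11.1 gives 81 − 4.5×11.1 = 31.05 → no gain ✓.
Mid-quality (own payoff 81 − 9.4×11.1 = -23.34): to a=0 gives 22 → profitable ✗; to a=12.2 gives 115 − 9.4×12.2 = 0.32 → profitable ✗.
Low-quality (own payoff 22): to a=11.1 gives 81 − 13.7×11.1 = -71.07 → no gain ✓; to a=12.2 gives 115 − 13.7×12.2 = -52.14 → no gain ✓.
4 of the 6 constraints hold; not an equilibrium.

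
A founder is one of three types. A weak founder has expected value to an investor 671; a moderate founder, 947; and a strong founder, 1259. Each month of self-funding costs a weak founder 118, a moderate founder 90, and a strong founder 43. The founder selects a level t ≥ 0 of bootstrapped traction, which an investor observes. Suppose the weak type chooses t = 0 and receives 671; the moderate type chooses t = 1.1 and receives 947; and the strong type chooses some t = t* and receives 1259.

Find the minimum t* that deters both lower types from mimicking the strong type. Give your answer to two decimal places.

Weak type (on-path payoff 671) won't mimic when 671 ≥ 1259 − 118·t*, i.e. t* ≥ 4.98.
Moderate type (on-path payoff 947 − 90×1.1 = 848) won't mimic when 848 ≥ 1259 − 90·t*, i.e. t* ≥ 4.57.
Both must hold, so t* = max(4.98, 4.57) = 4.98. The weak type's constraint binds.

4.98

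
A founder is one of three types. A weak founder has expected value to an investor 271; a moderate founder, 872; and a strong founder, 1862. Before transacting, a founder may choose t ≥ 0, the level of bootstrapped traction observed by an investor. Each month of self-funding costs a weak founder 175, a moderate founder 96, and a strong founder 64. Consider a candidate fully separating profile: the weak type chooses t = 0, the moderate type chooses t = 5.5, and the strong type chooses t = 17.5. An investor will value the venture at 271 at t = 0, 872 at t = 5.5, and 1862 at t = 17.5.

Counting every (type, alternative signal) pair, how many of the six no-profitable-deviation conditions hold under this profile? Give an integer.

Strong (own payoff 1862 − 64×17.5 = 742): to t=0 gives 271 → no gain ✓; to t=5.5 gives 872 − 64×5.5 = 520 → no gain ✓.
Weak (own payoff 271): to t=5.5 gives 872 − 175×5.5 = -90.5 → no gain ✓; to t=17.5 gives 1862 − 175×17.5 = -1200.5 → no gain ✓.
Moderate (own payoff 872 − 96×5.5 = 344): to t=0 gives 271 → no gain ✓; to t=17.5 gives 1862 − 96×17.5 = 182 → no gain ✓.
6 of the 6 constraints hold; this profile is a separating equilibrium.

6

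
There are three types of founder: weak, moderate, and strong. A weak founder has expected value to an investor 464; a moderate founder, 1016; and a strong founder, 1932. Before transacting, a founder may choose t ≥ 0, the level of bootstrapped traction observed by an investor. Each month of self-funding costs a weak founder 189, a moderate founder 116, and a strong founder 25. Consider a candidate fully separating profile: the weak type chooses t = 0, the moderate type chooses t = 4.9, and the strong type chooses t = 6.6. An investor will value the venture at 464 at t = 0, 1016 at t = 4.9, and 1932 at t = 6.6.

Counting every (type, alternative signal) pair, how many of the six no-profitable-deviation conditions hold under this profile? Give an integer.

3

Moderate (own payoff 1016 − 116×4.9 = 447.6): to t=0 gives 464 → profitable ✗; to t=6.6 gives 1932 − 116×6.6 = 1166.4 → profitable ✗.
Strong (own payoff 1932 − 25×6.6 = 1767): to t=0 gives 464 → no gain ✓; to t=4.9 gives 1016 − 25×4.9 = 893.5 → no gain ✓.
Weak (own payoff 464): to t=4.9 gives 1016 − 189×4.9 = 89.9 → no gain ✓; to t=6.6 gives 1932 − 189×6.6 = 684.6 → profitable ✗.
3 of the 6 constraints hold; not an equilibrium.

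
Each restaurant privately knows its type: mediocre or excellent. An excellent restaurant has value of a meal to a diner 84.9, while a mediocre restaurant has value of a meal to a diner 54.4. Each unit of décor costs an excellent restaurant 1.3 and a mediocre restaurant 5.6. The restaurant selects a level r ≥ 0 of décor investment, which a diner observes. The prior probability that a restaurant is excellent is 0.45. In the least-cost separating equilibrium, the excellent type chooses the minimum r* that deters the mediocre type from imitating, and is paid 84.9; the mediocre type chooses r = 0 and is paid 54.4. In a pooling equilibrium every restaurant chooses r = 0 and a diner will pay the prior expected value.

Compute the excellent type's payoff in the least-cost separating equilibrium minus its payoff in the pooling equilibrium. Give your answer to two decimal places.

Least-cost separating signal: r* solves 54.4 = 84.9 − 5.6·r*, so r* = (84.9 − 54.4)/5.6 ≈ 5.4464.
Excellent type's separating payoff: 84.9 − 1.3 × r* = 84.9 − 1.3 × (84.9 − 54.4)/5.6 = 84.9 − 39.65/5.6 ≈ 77.8196.
Pooling payoff: 0.45 × 84.9 + 0.55 × 54.4 = 68.125.
Difference: 77.8196 − 68.125 = 9.6946, i.e. 9.69 to two decimal places.
The excellent type prefers to separate.

9.69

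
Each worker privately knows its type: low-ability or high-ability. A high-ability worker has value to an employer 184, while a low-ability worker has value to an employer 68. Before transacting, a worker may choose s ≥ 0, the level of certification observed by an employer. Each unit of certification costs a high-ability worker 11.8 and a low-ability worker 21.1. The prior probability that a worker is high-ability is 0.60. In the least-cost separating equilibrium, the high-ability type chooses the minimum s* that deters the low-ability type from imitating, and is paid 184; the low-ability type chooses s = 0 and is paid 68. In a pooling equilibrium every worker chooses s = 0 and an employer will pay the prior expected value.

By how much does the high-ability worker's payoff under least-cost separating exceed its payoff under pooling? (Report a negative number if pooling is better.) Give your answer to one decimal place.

-18.5

Least-cost separating signal: s* solves 68 = 184 − 21.1·s*, so s* = (184 − 68)/21.1 ≈ 5.4976.
High-ability type's separating payoff: 184 − 11.8 × s* = 184 − 11.8 × (184 − 68)/21.1 = 184 − 1368.8/21.1 ≈ 119.128.
Pooling payoff: 0.60 × 184 + 0.40 × 68 = 137.6.
Difference: 119.128 − 137.6 = -18.472, i.e. -18.5 to one decimal place.
The high-ability type would prefer the pooling outcome.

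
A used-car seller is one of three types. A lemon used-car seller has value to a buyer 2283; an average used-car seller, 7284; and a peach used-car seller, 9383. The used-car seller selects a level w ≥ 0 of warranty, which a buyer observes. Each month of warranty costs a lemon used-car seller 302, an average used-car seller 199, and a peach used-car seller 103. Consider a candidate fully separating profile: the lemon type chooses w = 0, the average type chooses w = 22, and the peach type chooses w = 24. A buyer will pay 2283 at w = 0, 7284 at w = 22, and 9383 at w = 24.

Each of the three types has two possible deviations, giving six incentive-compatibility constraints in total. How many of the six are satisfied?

Peach (own payoff 9383 − 103×24 = 6911): to w=0 gives 2283 → no gain ✓; to w=22 gives 7284 − 103×22 = 5018 → no gain ✓.
Lemon (own payoff 2283): to w=22 gives 7284 − 302×22 = 640 → no gain ✓; to w=24 gives 9383 − 302×24 = 2135 → no gain ✓.
Average (own payoff 7284 − 199×22 = 2906): to w=0 gives 2283 → no gain ✓; to w=24 gives 9383 − 199×24 = 4607 → profitable ✗.
5 of the 6 constraints hold; not an equilibrium.

5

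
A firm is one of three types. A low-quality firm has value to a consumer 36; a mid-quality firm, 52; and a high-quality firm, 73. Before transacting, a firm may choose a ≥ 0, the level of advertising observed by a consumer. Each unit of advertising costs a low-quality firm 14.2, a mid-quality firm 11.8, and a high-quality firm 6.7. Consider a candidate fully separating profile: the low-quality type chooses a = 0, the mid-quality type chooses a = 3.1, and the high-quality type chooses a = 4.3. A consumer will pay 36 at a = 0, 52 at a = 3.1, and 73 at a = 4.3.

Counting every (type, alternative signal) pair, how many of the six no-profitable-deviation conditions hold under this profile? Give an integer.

4

Low-quality (own payoff 36): to a=3.1 gives 52 − 14.2×3.1 = 7.98 → no gain ✓; to a=4.3 gives 73 − 14.2×4.3 = 11.94 → no gain ✓.
Mid-quality (own payoff 52 − 11.8×3.1 = 15.42): to a=0 gives 36 → profitable ✗; to a=4.3 gives 73 − 11.8×4.3 = 22.26 → profitable ✗.
High-quality (own payoff 73 − 6.7×4.3 = 44.19): to a=0 gives 36 → no gain ✓; to a=3.1 gives 52 − 6.7×3.1 = 31.23 → no gain ✓.
4 of the 6 constraints hold; not an equilibrium.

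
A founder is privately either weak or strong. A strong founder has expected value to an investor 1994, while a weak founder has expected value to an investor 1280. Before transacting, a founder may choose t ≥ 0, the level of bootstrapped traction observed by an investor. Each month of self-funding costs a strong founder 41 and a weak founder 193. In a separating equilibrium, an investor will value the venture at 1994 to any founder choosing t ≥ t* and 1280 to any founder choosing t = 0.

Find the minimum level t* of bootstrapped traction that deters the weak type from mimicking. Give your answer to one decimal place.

3.7

A weak founder choosing t = 0 receives 1280.
Imitating at t* instead would pay 1994 at cost 193·t*, netting 1994 − 193·t*.
Indifference: 1280 = 1994 − 193·t*, so t* = (1994 − 1280) / 193 ≈ 3.7.
This is the weak type's binding incentive-compatibility constraint; any t ≥ 3.7 sustains separation on that side.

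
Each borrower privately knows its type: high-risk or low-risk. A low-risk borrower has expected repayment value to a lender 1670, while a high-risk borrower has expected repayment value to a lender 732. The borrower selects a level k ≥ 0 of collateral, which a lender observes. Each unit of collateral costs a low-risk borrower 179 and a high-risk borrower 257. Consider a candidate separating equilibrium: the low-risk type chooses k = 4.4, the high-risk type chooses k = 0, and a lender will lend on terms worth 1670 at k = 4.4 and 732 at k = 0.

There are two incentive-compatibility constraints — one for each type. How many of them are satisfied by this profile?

2

High-risk type: stay at 0 → 732; mimic → 1670 − 257 × 4.4 = 539.2. IC holds (732 ≥ 539.2).
Low-risk type: signal → 1670 − 179 × 4.4 = 882.4; deviate to 0 → 732. IC holds (882.4 ≥ 732).
2 of 2 constraints hold, so this is a separating equilibrium.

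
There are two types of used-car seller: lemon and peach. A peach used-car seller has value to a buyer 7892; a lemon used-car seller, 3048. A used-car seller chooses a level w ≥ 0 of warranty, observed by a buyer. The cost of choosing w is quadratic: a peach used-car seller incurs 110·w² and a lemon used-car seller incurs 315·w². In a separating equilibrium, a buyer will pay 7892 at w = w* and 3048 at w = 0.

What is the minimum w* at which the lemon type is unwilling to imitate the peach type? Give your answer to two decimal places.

3.92

The lemon type at w = 0 receives 3048; imitating at w* yields 7892 − 315·w*².
Indifference: 3048 = 7892 − 315·w*², so w*² = (7892 − 3048) / 315 ≈ 15.3778.
w* = √15.3778 ≈ 3.92.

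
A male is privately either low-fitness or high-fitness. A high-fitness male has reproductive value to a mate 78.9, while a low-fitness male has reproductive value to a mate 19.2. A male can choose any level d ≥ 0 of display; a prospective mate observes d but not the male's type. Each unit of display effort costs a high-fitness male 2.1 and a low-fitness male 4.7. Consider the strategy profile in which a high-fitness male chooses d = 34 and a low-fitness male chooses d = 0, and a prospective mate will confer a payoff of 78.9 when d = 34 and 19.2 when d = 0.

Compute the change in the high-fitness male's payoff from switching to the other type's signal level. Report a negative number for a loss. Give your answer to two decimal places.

Playing d = 34 the high-fitness male receives 78.9 − 2.1 × 34 = 7.5.
Deviating to d = 0 yields 19.2 instead.
Gain from deviating: 19.2 − 7.5 = 11.70.
The gain is positive, so the high-fitness type's incentive-compatibility constraint is violated — this profile is not a separating equilibrium.

11.70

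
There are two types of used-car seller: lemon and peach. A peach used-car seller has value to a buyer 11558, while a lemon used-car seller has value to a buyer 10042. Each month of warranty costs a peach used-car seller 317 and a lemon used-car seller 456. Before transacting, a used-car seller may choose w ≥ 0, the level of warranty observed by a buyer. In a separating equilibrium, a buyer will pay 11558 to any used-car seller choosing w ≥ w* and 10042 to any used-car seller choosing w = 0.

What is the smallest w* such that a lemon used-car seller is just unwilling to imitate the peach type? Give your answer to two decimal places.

3.32

A lemon used-car seller choosing w = 0 receives 10042.
Imitating at w* instead would pay 11558 at cost 456·w*, netting 11558 − 456·w*.
Indifference: 10042 = 11558 − 456·w*, so w* = (11558 − 10042) / 456 ≈ 3.32.
This is the lemon type's binding incentive-compatibility constraint; any w ≥ 3.32 sustains separation on that side.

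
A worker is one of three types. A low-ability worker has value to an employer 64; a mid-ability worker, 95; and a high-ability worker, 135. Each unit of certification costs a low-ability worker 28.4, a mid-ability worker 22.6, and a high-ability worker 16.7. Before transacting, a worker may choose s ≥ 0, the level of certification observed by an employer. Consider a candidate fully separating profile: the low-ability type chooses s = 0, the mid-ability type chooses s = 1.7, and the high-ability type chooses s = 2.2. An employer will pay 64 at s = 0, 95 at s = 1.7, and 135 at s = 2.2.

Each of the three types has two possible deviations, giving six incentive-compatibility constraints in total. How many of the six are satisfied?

Low-ability (own payoff 64): to s=1.7 gives 95 − 28.4×1.7 = 46.72 → no gain ✓; to s=2.2 gives 135 − 28.4×2.2 = 72.52 → profitable ✗.
Mid-ability (own payoff 95 − 22.6×1.7 = 56.58): to s=0 gives 64 → profitable ✗; to s=2.2 gives 135 − 22.6×2.2 = 85.28 → profitable ✗.
High-ability (own payoff 135 − 16.7×2.2 = 98.26): to s=0 gives 64 → no gain ✓; to s=1.7 gives 95 − 16.7×1.7 = 66.61 → no gain ✓.
3 of the 6 constraints hold; not an equilibrium.

3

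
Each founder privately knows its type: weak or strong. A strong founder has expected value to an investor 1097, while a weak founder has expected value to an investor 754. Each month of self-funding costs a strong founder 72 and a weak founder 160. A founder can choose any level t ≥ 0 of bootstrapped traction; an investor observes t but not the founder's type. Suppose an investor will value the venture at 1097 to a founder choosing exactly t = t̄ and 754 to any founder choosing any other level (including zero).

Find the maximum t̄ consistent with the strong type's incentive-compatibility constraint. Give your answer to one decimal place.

4.8

Choosing t̄ yields the strong type 1097 − 72·t̄; choosing zero yields 754.
The strong type is indifferent at 1097 − 72·t̄ = 754, i.e. t̄ = (1097 − 754) / 72 ≈ 4.8.
For any t̄ above 4.8 the strong type would rather pool at zero, so separation collapses.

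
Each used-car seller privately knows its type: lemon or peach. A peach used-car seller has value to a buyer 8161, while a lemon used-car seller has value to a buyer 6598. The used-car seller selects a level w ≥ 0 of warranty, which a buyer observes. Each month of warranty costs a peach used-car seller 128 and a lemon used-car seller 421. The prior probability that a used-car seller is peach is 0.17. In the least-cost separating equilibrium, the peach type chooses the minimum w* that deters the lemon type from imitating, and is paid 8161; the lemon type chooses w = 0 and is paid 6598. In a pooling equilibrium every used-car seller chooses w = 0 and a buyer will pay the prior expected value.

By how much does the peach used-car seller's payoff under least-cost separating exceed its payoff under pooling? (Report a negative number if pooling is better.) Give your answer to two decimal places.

Least-cost separating signal: w* solves 6598 = 8161 − 421·w*, so w* = (8161 − 6598)/421 ≈ 3.7126.
Peach type's separating payoff: 8161 − 128 × w* = 8161 − 128 × (8161 − 6598)/421 = 8161 − 200064/421 ≈ 7685.7886.
Pooling payoff: 0.17 × 8161 + 0.83 × 6598 = 6863.71.
Difference: 7685.7886 − 6863.71 = 822.0786, i.e. 822.08 to two decimal places.
The peach type prefers to separate.

822.08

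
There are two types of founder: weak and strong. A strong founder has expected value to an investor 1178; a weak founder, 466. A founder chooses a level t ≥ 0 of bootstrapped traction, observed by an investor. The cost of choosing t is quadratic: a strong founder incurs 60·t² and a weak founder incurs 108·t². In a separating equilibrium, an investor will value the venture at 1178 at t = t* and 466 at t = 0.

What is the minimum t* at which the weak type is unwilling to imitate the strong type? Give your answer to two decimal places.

The weak type at t = 0 receives 466; imitating at t* yields 1178 − 108·t*².
Indifference: 466 = 1178 − 108·t*², so t*² = (1178 − 466) / 108 ≈ 6.5926.
t* = √6.5926 ≈ 2.57.

2.57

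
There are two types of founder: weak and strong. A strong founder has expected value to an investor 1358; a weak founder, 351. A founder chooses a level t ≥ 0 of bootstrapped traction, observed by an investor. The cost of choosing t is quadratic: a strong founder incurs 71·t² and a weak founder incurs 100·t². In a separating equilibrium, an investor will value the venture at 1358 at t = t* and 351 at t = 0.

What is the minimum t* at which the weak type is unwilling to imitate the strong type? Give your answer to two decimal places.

The weak type at t = 0 receives 351; imitating at t* yields 1358 − 100·t*².
Indifference: 351 = 1358 − 100·t*², so t*² = (1358 − 351) / 100 = 10.07.
t* = √10.07 ≈ 3.17.

3.17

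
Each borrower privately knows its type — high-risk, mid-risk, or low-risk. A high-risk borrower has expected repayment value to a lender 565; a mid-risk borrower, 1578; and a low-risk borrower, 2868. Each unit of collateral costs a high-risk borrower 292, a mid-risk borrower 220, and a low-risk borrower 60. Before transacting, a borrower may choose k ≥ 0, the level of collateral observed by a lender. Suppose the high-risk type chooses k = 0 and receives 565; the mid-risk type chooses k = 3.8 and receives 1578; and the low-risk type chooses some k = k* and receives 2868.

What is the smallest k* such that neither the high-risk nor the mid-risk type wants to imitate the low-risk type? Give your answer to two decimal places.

Mid-risk type (on-path payoff 1578 − 220×3.8 = 742) won't mimic when 742 ≥ 2868 − 220·k*, i.e. k* ≥ 9.66.
High-risk type (on-path payoff 565) won't mimic when 565 ≥ 2868 − 292·k*, i.e. k* ≥ 7.89.
Both must hold, so k* = max(7.89, 9.66) = 9.66. The mid-risk type's constraint binds.

9.66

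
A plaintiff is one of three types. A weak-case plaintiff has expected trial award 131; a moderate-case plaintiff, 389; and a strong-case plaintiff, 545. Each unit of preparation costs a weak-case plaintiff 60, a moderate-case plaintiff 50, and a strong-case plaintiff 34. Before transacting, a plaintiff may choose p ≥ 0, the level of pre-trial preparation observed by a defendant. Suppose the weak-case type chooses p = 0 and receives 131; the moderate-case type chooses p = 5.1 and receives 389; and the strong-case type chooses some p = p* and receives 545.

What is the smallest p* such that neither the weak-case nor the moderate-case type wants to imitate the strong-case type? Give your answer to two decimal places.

8.22

Moderate-case type (on-path payoff 389 − 50×5.1 = 134) won't mimic when 134 ≥ 545 − 50·p*, i.e. p* ≥ 8.22.
Weak-case type (on-path payoff 131) won't mimic when 131 ≥ 545 − 60·p*, i.e. p* ≥ 6.90.
Both must hold, so p* = max(6.90, 8.22) = 8.22. The moderate-case type's constraint binds.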